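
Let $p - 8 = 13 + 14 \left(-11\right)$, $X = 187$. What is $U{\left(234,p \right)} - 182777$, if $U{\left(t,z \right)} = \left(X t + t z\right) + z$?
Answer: $-170274$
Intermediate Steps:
$p = -133$ ($p = 8 + \left(13 + 14 \left(-11\right)\right) = 8 + \left(13 - 154\right) = 8 - 141 = -133$)
$U{\left(t,z \right)} = z + 187 t + t z$ ($U{\left(t,z \right)} = \left(187 t + t z\right) + z = z + 187 t + t z$)
$U{\left(234,p \right)} - 182777 = \left(-133 + 187 \cdot 234 + 234 \left(-133\right)\right) - 182777 = \left(-133 + 43758 - 31122\right) - 182777 = 12503 - 182777 = -170274$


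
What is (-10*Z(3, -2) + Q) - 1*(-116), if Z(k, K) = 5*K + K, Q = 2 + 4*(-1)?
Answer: 234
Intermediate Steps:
Q = -2 (Q = 2 - 4 = -2)
Z(k, K) = 6*K
(-10*Z(3, -2) + Q) - 1*(-116) = (-60*(-2) - 2) - 1*(-116) = (-10*(-12) - 2) + 116 = (120 - 2) + 116 = 118 + 116 = 234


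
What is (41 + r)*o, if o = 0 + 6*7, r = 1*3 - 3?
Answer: 1722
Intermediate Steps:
r = 0 (r = 3 - 3 = 0)
o = 42 (o = 0 + 42 = 42)
(41 + r)*o = (41 + 0)*42 = 41*42 = 1722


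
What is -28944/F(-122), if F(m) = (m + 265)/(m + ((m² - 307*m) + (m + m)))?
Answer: -1504277568/143 ≈ -1.0519e+7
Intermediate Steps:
F(m) = (265 + m)/(m² - 304*m) (F(m) = (265 + m)/(m + ((m² - 307*m) + 2*m)) = (265 + m)/(m + (m² - 305*m)) = (265 + m)/(m² - 304*m))
-28944/F(-122) = -28944*(-122*(-304 - 122)/(265 - 122)) = -28944/((-1/122*143/(-426))) = -28944/((-1/122*(-1/426)*143)) = -28944/143/51972 = -28944*51972/143 = -1504277568/143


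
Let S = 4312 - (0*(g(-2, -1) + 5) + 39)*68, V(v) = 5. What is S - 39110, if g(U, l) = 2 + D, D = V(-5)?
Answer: -37450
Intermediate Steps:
D = 5
g(U, l) = 7 (g(U, l) = 2 + 5 = 7)
S = 1660 (S = 4312 - (0*(7 + 5) + 39)*68 = 4312 - (0*12 + 39)*68 = 4312 - (0 + 39)*68 = 4312 - 39*68 = 4312 - 1*2652 = 4312 - 2652 = 1660)
S - 39110 = 1660 - 39110 = -37450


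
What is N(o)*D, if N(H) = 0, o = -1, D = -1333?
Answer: 0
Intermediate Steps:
N(o)*D = 0*(-1333) = 0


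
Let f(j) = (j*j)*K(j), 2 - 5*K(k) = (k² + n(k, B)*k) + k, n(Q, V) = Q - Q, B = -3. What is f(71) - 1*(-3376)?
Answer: -5148526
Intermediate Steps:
n(Q, V) = 0
K(k) = ⅖ - k/5 - k²/5 (K(k) = ⅖ - ((k² + 0*k) + k)/5 = ⅖ - ((k² + 0) + k)/5 = ⅖ - (k² + k)/5 = ⅖ - (k + k²)/5 = ⅖ + (-k/5 - k²/5) = ⅖ - k/5 - k²/5)
f(j) = j²*(⅖ - j/5 - j²/5) (f(j) = (j*j)*(⅖ - j/5 - j²/5) = j²*(⅖ - j/5 - j²/5))
f(71) - 1*(-3376) = (⅕)*71²*(2 - 1*71 - 1*71²) - 1*(-3376) = (⅕)*5041*(2 - 71 - 1*5041) + 3376 = (⅕)*5041*(2 - 71 - 5041) + 3376 = (⅕)*5041*(-5110) + 3376 = -5151902 + 3376 = -5148526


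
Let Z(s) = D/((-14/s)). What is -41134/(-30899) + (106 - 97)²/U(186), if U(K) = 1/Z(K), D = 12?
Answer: -2792858066/216293 ≈ -12912.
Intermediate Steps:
Z(s) = -6*s/7 (Z(s) = 12/((-14/s)) = 12*(-s/14) = -6*s/7)
U(K) = -7/(6*K) (U(K) = 1/(-6*K/7) = -7/(6*K))
-41134/(-30899) + (106 - 97)²/U(186) = -41134/(-30899) + (106 - 97)²/((-7/6/186)) = -41134*(-1/30899) + 9²/((-7/6*1/186)) = 41134/30899 + 81/(-7/1116) = 41134/30899 + 81*(-1116/7) = 41134/30899 - 90396/7 = -2792858066/216293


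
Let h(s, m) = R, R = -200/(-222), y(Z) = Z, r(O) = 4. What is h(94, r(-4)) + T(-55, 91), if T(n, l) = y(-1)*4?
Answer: -344/111 ≈ -3.0991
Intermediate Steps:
R = 100/111 (R = -200*(-1/222) = 100/111 ≈ 0.90090)
T(n, l) = -4 (T(n, l) = -1*4 = -4)
h(s, m) = 100/111
h(94, r(-4)) + T(-55, 91) = 100/111 - 4 = -344/111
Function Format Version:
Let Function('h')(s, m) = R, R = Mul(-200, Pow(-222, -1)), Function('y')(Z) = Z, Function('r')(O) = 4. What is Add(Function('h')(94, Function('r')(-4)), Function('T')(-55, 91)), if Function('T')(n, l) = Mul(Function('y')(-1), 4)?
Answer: Rational(-344, 111) ≈ -3.0991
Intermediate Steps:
R = Rational(100, 111) (R = Mul(-200, Rational(-1, 222)) = Rational(100, 111) ≈ 0.90090)
Function('T')(n, l) = -4 (Function('T')(n, l) = Mul(-1, 4) = -4)
Function('h')(s, m) = Rational(100, 111)
Add(Function('h')(94, Function('r')(-4)), Function('T')(-55, 91)) = Add(Rational(100, 111), -4) = Rational(-344, 111)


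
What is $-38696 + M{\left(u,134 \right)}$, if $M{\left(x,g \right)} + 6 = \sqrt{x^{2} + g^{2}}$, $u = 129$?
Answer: $-38702 + \sqrt{34597} \approx -38516.0$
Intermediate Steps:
$M{\left(x,g \right)} = -6 + \sqrt{g^{2} + x^{2}}$ ($M{\left(x,g \right)} = -6 + \sqrt{x^{2} + g^{2}} = -6 + \sqrt{g^{2} + x^{2}}$)
$-38696 + M{\left(u,134 \right)} = -38696 - \left(6 - \sqrt{134^{2} + 129^{2}}\right) = -38696 - \left(6 - \sqrt{17956 + 16641}\right) = -38696 - \left(6 - \sqrt{34597}\right) = -38702 + \sqrt{34597}$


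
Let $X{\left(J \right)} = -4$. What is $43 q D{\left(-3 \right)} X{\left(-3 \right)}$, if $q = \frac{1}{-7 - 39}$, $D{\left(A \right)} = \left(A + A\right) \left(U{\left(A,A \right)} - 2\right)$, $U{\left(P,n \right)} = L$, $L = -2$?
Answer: $\frac{2064}{23} \approx 89.739$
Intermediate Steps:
$U{\left(P,n \right)} = -2$
$D{\left(A \right)} = - 8 A$ ($D{\left(A \right)} = \left(A + A\right) \left(-2 - 2\right) = 2 A \left(-4\right) = - 8 A$)
$q = - \frac{1}{46}$ ($q = \frac{1}{-46} = - \frac{1}{46} \approx -0.021739$)
$43 q D{\left(-3 \right)} X{\left(-3 \right)} = 43 \left(- \frac{1}{46}\right) \left(-8\right) \left(-3\right) \left(-4\right) = - \frac{43 \cdot 24 \left(-4\right)}{46} = \left(- \frac{43}{46}\right) \left(-96\right) = \frac{2064}{23}$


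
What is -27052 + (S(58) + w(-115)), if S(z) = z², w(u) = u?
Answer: -23803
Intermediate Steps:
-27052 + (S(58) + w(-115)) = -27052 + (58² - 115) = -27052 + (3364 - 115) = -27052 + 3249 = -23803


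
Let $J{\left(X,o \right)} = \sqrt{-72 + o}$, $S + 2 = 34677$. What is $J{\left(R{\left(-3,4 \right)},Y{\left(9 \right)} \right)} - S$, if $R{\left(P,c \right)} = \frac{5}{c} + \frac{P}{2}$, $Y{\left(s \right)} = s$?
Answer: $-34675 + 3 i \sqrt{7} \approx -34675.0 + 7.9373 i$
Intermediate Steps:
$S = 34675$ ($S = -2 + 34677 = 34675$)
$R{\left(P,c \right)} = \frac{P}{2} + \frac{5}{c}$ ($R{\left(P,c \right)} = \frac{5}{c} + P \frac{1}{2} = \frac{5}{c} + \frac{P}{2} = \frac{P}{2} + \frac{5}{c}$)
$J{\left(R{\left(-3,4 \right)},Y{\left(9 \right)} \right)} - S = \sqrt{-72 + 9} - 34675 = \sqrt{-63} - 34675 = 3 i \sqrt{7} - 34675 = -34675 + 3 i \sqrt{7}$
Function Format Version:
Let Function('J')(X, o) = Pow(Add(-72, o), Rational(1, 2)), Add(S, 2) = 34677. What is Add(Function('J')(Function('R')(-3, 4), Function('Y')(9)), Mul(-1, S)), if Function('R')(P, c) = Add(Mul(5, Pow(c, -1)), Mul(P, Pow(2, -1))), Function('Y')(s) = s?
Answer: Add(-34675, Mul(3, I, Pow(7, Rational(1, 2)))) ≈ Add(-34675., Mul(7.9373, I))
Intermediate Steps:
S = 34675 (S = Add(-2, 34677) = 34675)
Function('R')(P, c) = Add(Mul(Rational(1, 2), P), Mul(5, Pow(c, -1))) (Function('R')(P, c) = Add(Mul(5, Pow(c, -1)), Mul(P, Rational(1, 2))) = Add(Mul(5, Pow(c, -1)), Mul(Rational(1, 2), P)) = Add(Mul(Rational(1, 2), P), Mul(5, Pow(c, -1))))
Add(Function('J')(Function('R')(-3, 4), Function('Y')(9)), Mul(-1, S)) = Add(Pow(Add(-72, 9), Rational(1, 2)), Mul(-1, 34675)) = Add(Pow(-63, Rational(1, 2)), -34675) = Add(Mul(3, I, Pow(7, Rational(1, 2))), -34675) = Add(-34675, Mul(3, I, Pow(7, Rational(1, 2))))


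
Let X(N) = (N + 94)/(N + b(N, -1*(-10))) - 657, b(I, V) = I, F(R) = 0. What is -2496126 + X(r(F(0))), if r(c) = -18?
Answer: -22471066/9 ≈ -2.4968e+6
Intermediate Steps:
X(N) = -657 + (94 + N)/(2*N) (X(N) = (N + 94)/(N + N) - 657 = (94 + N)/((2*N)) - 657 = (94 + N)*(1/(2*N)) - 657 = (94 + N)/(2*N) - 657 = -657 + (94 + N)/(2*N))
-2496126 + X(r(F(0))) = -2496126 + (-1313/2 + 47/(-18)) = -2496126 + (-1313/2 + 47*(-1/18)) = -2496126 + (-1313/2 - 47/18) = -2496126 - 5932/9 = -22471066/9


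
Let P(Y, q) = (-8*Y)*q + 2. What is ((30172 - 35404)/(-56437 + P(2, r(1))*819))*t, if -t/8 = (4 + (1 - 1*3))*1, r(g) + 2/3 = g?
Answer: -83712/59167 ≈ -1.4148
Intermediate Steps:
r(g) = -2/3 + g
t = -16 (t = -8*(4 + (1 - 1*3)) = -8*(4 + (1 - 3)) = -8*(4 - 2) = -16 ≈ -16.000)
P(Y, q) = 2 - 8*Y*q (P(Y, q) = -8*Y*q + 2 = 2 - 8*Y*q)
((30172 - 35404)/(-56437 + P(2, r(1))*819))*t = ((30172 - 35404)/(-56437 + (2 - 8*2*(-2/3 + 1))*819))*(-16) = -5232/(-56437 + (2 - 8*2*1/3)*819)*(-16) = -5232/(-56437 + (2 - 16/3)*819)*(-16) = -5232/(-56437 - 10/3*819)*(-16) = -5232/(-56437 - 2730)*(-16) = -5232/(-59167)*(-16) = -5232*(-1/59167)*(-16) = (5232/59167)*(-16) = -83712/59167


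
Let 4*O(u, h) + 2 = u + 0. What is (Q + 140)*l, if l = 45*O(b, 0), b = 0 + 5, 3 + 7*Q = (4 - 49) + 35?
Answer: 130545/28 ≈ 4662.3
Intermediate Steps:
Q = -13/7 (Q = -3/7 + ((4 - 49) + 35)/7 = -3/7 + (-45 + 35)/7 = -3/7 + (⅐)*(-10) = -3/7 - 10/7 = -13/7 ≈ -1.8571)
b = 5
O(u, h) = -½ + u/4 (O(u, h) = -½ + (u + 0)/4 = -½ + u/4)
l = 135/4 (l = 45*(-½ + (¼)*5) = 45*(-½ + 5/4) = 45*(¾) = 135/4 ≈ 33.750)
(Q + 140)*l = (-13/7 + 140)*(135/4) = (967/7)*(135/4) = 130545/28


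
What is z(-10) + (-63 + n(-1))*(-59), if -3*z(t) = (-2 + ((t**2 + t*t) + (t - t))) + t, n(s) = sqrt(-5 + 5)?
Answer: 10963/3 ≈ 3654.3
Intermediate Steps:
n(s) = 0 (n(s) = sqrt(0) = 0)
z(t) = 2/3 - 2*t**2/3 - t/3 (z(t) = -((-2 + ((t**2 + t*t) + (t - t))) + t)/3 = -((-2 + ((t**2 + t**2) + 0)) + t)/3 = -((-2 + (2*t**2 + 0)) + t)/3 = -((-2 + 2*t**2) + t)/3 = -(-2 + t + 2*t**2)/3 = 2/3 - 2*t**2/3 - t/3)
z(-10) + (-63 + n(-1))*(-59) = (2/3 - 2/3*(-10)**2 - 1/3*(-10)) + (-63 + 0)*(-59) = (2/3 - 2/3*100 + 10/3) - 63*(-59) = (2/3 - 200/3 + 10/3) + 3717 = -188/3 + 3717 = 10963/3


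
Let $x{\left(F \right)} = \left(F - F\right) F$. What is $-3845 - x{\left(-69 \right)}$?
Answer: $-3845$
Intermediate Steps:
$x{\left(F \right)} = 0$ ($x{\left(F \right)} = 0 F = 0$)
$-3845 - x{\left(-69 \right)} = -3845 - 0 = -3845 + 0 = -3845$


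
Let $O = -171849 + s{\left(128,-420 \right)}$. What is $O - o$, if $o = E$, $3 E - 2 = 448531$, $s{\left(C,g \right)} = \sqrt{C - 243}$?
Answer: $-321360 + i \sqrt{115} \approx -3.2136 \cdot 10^{5} + 10.724 i$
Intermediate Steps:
$s{\left(C,g \right)} = \sqrt{-243 + C}$
$E = 149511$ ($E = \frac{2}{3} + \frac{1}{3} \cdot 448531 = \frac{2}{3} + \frac{448531}{3} = 149511$)
$o = 149511$
$O = -171849 + i \sqrt{115}$ ($O = -171849 + \sqrt{-243 + 128} = -171849 + \sqrt{-115} = -171849 + i \sqrt{115} \approx -1.7185 \cdot 10^{5} + 10.724 i$)
$O - o = \left(-171849 + i \sqrt{115}\right) - 149511 = -321360 + i \sqrt{115}$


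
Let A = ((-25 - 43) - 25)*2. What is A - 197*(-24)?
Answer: 4542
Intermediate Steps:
A = -186 (A = (-68 - 25)*2 = -93*2 = -186)
A - 197*(-24) = -186 - 197*(-24) = -186 + 4728 = 4542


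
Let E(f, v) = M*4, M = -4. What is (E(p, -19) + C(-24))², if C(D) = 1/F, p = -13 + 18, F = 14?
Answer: 49729/196 ≈ 253.72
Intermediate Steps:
p = 5
C(D) = 1/14
E(f, v) = -16 (E(f, v) = -4*4 = -16)
(E(p, -19) + C(-24))² = (-16 + 1/14)² = (-223/14)² = 49729/196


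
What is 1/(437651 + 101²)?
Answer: 1/447852 ≈ 2.2329e-6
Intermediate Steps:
1/(437651 + 101²) = 1/(437651 + 10201) = 1/447852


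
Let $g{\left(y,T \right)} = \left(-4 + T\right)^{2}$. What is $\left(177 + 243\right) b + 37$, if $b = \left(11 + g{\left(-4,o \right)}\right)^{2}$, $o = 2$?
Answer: $94537$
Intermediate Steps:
$b = 225$ ($b = \left(11 + \left(-4 + 2\right)^{2}\right)^{2} = \left(11 + \left(-2\right)^{2}\right)^{2} = \left(11 + 4\right)^{2} = 15^{2} = 225$)
$\left(177 + 243\right) b + 37 = \left(177 + 243\right) 225 + 37 = 420 \cdot 225 + 37 = 94500 + 37 = 94537$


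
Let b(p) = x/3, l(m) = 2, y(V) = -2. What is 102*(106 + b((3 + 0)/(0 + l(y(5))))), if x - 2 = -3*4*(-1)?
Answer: 11288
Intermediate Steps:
x = 14 (x = 2 - 3*4*(-1) = 2 - 12*(-1) = 2 + 12 = 14)
b(p) = 14/3
102*(106 + b((3 + 0)/(0 + l(y(5))))) = 102*(106 + 14/3) = 102*(332/3) = 11288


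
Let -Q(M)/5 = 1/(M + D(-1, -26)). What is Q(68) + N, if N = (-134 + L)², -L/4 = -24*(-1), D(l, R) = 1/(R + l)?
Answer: 19414273/367 ≈ 52900.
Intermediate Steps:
L = -96 (L = -(-96)*(-1) = -4*24 = -96)
Q(M) = -5/(-1/27 + M) (Q(M) = -5/(M + 1/(-26 - 1)) = -5/(M + 1/(-27)) = -5/(M - 1/27) = -5/(-1/27 + M))
N = 52900 (N = (-134 - 96)² = (-230)² = 52900)
Q(68) + N = -135/(-1 + 27*68) + 52900 = -135/(-1 + 1836) + 52900 = -135/1835 + 52900 = -135*1/1835 + 52900 = -27/367 + 52900 = 19414273/367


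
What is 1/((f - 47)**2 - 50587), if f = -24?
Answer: -1/45546 ≈ -2.1956e-5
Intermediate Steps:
1/((f - 47)**2 - 50587) = 1/((-24 - 47)**2 - 50587) = 1/((-71)**2 - 50587) = 1/(5041 - 50587) = 1/(-45546) = -1/45546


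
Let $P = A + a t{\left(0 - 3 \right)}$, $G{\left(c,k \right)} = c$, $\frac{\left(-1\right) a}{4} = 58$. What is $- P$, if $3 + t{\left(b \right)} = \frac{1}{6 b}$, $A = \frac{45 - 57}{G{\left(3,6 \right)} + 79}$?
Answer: $- \frac{261526}{369} \approx -708.74$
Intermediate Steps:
$a = -232$ ($a = \left(-4\right) 58 = -232$)
$A = - \frac{6}{41}$ ($A = \frac{45 - 57}{3 + 79} = - \frac{12}{82} = \left(-12\right) \frac{1}{82} = - \frac{6}{41} \approx -0.14634$)
$t{\left(b \right)} = -3 + \frac{1}{6 b}$
$P = \frac{261526}{369}$ ($P = - \frac{6}{41} - 232 \left(-3 + \frac{1}{6 \left(0 - 3\right)}\right) = - \frac{6}{41} - 232 \left(-3 + \frac{1}{6 \left(-3\right)}\right) = - \frac{6}{41} - 232 \left(-3 + \frac{1}{6} \left(- \frac{1}{3}\right)\right) = - \frac{6}{41} - 232 \left(-3 - \frac{1}{18}\right) = - \frac{6}{41} - - \frac{6380}{9} = - \frac{6}{41} + \frac{6380}{9} = \frac{261526}{369} \approx 708.74$)
$- P = \left(-1\right) \frac{261526}{369} = - \frac{261526}{369}$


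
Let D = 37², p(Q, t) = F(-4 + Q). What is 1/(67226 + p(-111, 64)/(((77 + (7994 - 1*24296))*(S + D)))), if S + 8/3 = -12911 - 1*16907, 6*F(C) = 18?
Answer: 1384884875/93100270606759 ≈ 1.4875e-5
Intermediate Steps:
F(C) = 3 (F(C) = (⅙)*18 = 3)
p(Q, t) = 3
S = -89462/3 (S = -8/3 + (-12911 - 1*16907) = -8/3 + (-12911 - 16907) = -8/3 - 29818 = -89462/3 ≈ -29821.)
D = 1369
1/(67226 + p(-111, 64)/(((77 + (7994 - 1*24296))*(S + D)))) = 1/(67226 + 3/(((77 + (7994 - 1*24296))*(-89462/3 + 1369)))) = 1/(67226 + 3/(((77 + (7994 - 24296))*(-85355/3)))) = 1/(67226 + 3/(((77 - 16302)*(-85355/3)))) = 1/(67226 + 3/((-16225*(-85355/3)))) = 1/(67226 + 3/(1384884875/3)) = 1/(67226 + 3*(3/1384884875)) = 1/(67226 + 9/1384884875) = 1/(93100270606759/1384884875) = 1384884875/93100270606759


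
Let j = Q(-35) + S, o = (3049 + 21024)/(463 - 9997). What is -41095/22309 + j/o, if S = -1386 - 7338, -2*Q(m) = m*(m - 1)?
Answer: 284078636027/76720651 ≈ 3702.8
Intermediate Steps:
Q(m) = -m*(-1 + m)/2 (Q(m) = -m*(m - 1)/2 = -m*(-1 + m)/2)
S = -8724
o = -3439/1362 (o = 24073/(-9534) = 24073*(-1/9534) = -3439/1362 ≈ -2.5250)
j = -9354 (j = (1/2)*(-35)*(1 - 1*(-35)) - 8724 = (1/2)*(-35)*(1 + 35) - 8724 = (1/2)*(-35)*36 - 8724 = -630 - 8724 = -9354)
-41095/22309 + j/o = -41095/22309 - 9354/(-3439/1362) = -41095*1/22309 - 9354*(-1362/3439) = -41095/22309 + 12740148/3439 = 284078636027/76720651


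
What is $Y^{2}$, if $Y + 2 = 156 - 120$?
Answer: $1156$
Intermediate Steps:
$Y = 34$ ($Y = -2 + \left(156 - 120\right) = -2 + 36 = 34$)
$Y^{2} = 34^{2} = 1156$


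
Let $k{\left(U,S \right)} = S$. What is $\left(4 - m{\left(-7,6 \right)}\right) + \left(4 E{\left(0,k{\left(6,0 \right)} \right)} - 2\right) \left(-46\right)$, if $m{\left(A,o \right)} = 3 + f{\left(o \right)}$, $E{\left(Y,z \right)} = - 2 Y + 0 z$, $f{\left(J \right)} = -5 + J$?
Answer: $92$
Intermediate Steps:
$E{\left(Y,z \right)} = - 2 Y$ ($E{\left(Y,z \right)} = - 2 Y + 0 = - 2 Y$)
$m{\left(A,o \right)} = -2 + o$ ($m{\left(A,o \right)} = 3 + \left(-5 + o\right) = -2 + o$)
$\left(4 - m{\left(-7,6 \right)}\right) + \left(4 E{\left(0,k{\left(6,0 \right)} \right)} - 2\right) \left(-46\right) = \left(4 - \left(-2 + 6\right)\right) + \left(4 \left(\left(-2\right) 0\right) - 2\right) \left(-46\right) = \left(4 - 4\right) + \left(4 \cdot 0 - 2\right) \left(-46\right) = \left(4 - 4\right) + \left(0 - 2\right) \left(-46\right) = 0 - -92 = 0 + 92 = 92$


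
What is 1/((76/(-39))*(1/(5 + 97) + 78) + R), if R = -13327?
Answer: -1989/26809769 ≈ -7.4189e-5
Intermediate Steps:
1/((76/(-39))*(1/(5 + 97) + 78) + R) = 1/((76/(-39))*(1/(5 + 97) + 78) - 13327) = 1/((76*(-1/39))*(1/102 + 78) - 13327) = 1/(-76*(1/102 + 78)/39 - 13327) = 1/(-76/39*7957/102 - 13327) = 1/(-302366/1989 - 13327) = 1/(-26809769/1989) = -1989/26809769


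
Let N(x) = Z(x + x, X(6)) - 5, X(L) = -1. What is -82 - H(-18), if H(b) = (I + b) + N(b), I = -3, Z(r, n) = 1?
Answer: -57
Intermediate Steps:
N(x) = -4 (N(x) = 1 - 5 = -4)
H(b) = -7 + b (H(b) = (-3 + b) - 4 = -7 + b)
-82 - H(-18) = -82 - (-7 - 18) = -82 - 1*(-25) = -82 + 25 = -57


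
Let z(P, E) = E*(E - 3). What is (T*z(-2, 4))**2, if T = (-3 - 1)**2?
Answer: 4096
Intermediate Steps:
z(P, E) = E*(-3 + E)
T = 16 (T = (-4)**2 = 16)
(T*z(-2, 4))**2 = (16*(4*(-3 + 4)))**2 = (16*(4*1))**2 = (16*4)**2 = 64**2 = 4096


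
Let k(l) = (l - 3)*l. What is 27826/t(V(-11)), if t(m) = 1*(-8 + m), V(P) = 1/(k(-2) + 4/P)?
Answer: -2949556/837 ≈ -3524.0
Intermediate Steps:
k(l) = l*(-3 + l) (k(l) = (-3 + l)*l = l*(-3 + l))
V(P) = 1/(10 + 4/P) (V(P) = 1/(-2*(-3 - 2) + 4/P) = 1/(-2*(-5) + 4/P) = 1/(10 + 4/P))
t(m) = -8 + m
27826/t(V(-11)) = 27826/(-8 + (½)*(-11)/(2 + 5*(-11))) = 27826/(-8 + (½)*(-11)/(2 - 55)) = 27826/(-8 + (½)*(-11)/(-53)) = 27826/(-8 + (½)*(-11)*(-1/53)) = 27826/(-8 + 11/106) = 27826/(-837/106) = 27826*(-106/837) = -2949556/837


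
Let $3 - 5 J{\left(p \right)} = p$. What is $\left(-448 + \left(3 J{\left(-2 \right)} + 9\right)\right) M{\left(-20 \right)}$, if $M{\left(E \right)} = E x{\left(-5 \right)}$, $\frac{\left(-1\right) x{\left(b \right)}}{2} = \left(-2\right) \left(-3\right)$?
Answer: $-104640$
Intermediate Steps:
$J{\left(p \right)} = \frac{3}{5} - \frac{p}{5}$
$x{\left(b \right)} = -12$ ($x{\left(b \right)} = - 2 \left(\left(-2\right) \left(-3\right)\right) = \left(-2\right) 6 = -12$)
$M{\left(E \right)} = - 12 E$ ($M{\left(E \right)} = E \left(-12\right) = - 12 E$)
$\left(-448 + \left(3 J{\left(-2 \right)} + 9\right)\right) M{\left(-20 \right)} = \left(-448 + \left(3 \left(\frac{3}{5} - - \frac{2}{5}\right) + 9\right)\right) \left(\left(-12\right) \left(-20\right)\right) = \left(-448 + \left(3 \left(\frac{3}{5} + \frac{2}{5}\right) + 9\right)\right) 240 = \left(-448 + \left(3 \cdot 1 + 9\right)\right) 240 = \left(-448 + \left(3 + 9\right)\right) 240 = \left(-448 + 12\right) 240 = \left(-436\right) 240 = -104640$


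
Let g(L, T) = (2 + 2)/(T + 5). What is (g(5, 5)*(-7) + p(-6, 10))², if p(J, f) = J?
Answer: 1936/25 ≈ 77.440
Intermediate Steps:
g(L, T) = 4/(5 + T)
(g(5, 5)*(-7) + p(-6, 10))² = ((4/(5 + 5))*(-7) - 6)² = ((4/10)*(-7) - 6)² = ((4*(⅒))*(-7) - 6)² = ((⅖)*(-7) - 6)² = (-14/5 - 6)² = (-44/5)² = 1936/25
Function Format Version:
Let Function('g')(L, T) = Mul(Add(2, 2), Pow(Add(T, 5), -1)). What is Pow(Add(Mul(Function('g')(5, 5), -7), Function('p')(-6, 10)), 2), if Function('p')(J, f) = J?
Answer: Rational(1936, 25) ≈ 77.440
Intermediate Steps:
Function('g')(L, T) = Mul(4, Pow(Add(5, T), -1))
Pow(Add(Mul(Function('g')(5, 5), -7), Function('p')(-6, 10)), 2) = Pow(Add(Mul(Mul(4, Pow(Add(5, 5), -1)), -7), -6), 2) = Pow(Add(Mul(Mul(4, Pow(10, -1)), -7), -6), 2) = Pow(Add(Mul(Mul(4, Rational(1, 10)), -7), -6), 2) = Pow(Add(Mul(Rational(2, 5), -7), -6), 2) = Pow(Add(Rational(-14, 5), -6), 2) = Pow(Rational(-44, 5), 2) = Rational(1936, 25)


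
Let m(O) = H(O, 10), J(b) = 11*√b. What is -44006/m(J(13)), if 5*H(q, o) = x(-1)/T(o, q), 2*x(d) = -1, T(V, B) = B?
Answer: 4840660*√13 ≈ 1.7453e+7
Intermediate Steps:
x(d) = -½ (x(d) = (½)*(-1) = -½)
H(q, o) = -1/(10*q) (H(q, o) = (-1/(2*q))/5 = -1/(10*q))
m(O) = -1/(10*O)
-44006/m(J(13)) = -44006*(-110*√13) = -(-4840660)*√13 = 4840660*√13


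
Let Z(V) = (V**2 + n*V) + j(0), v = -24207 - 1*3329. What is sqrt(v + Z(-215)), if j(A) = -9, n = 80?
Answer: 2*sqrt(370) ≈ 38.471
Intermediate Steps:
v = -27536 (v = -24207 - 3329 = -27536)
Z(V) = -9 + V**2 + 80*V (Z(V) = (V**2 + 80*V) - 9 = -9 + V**2 + 80*V)
sqrt(v + Z(-215)) = sqrt(-27536 + (-9 + (-215)**2 + 80*(-215))) = sqrt(-27536 + (-9 + 46225 - 17200)) = sqrt(-27536 + 29016) = sqrt(1480) = 2*sqrt(370)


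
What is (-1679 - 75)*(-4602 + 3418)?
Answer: 2076736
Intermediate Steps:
(-1679 - 75)*(-4602 + 3418) = -1754*(-1184) = 2076736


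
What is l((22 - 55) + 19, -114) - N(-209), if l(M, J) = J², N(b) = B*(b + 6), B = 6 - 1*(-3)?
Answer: 14823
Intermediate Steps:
B = 9 (B = 6 + 3 = 9)
N(b) = 54 + 9*b (N(b) = 9*(b + 6) = 9*(6 + b) = 54 + 9*b)
l((22 - 55) + 19, -114) - N(-209) = (-114)² - (54 + 9*(-209)) = 12996 - (54 - 1881) = 12996 - 1*(-1827) = 12996 + 1827 = 14823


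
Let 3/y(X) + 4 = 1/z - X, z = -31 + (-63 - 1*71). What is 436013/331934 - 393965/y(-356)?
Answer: -138091137928001/2987406 ≈ -4.6224e+7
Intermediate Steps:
z = -165 (z = -31 + (-63 - 71) = -31 - 134 = -165)
y(X) = 3/(-661/165 - X) (y(X) = 3/(-4 + (1/(-165) - X)) = 3/(-4 + (-1/165 - X)) = 3/(-661/165 - X))
436013/331934 - 393965/y(-356) = 436013/331934 - 393965/(495/(-661 - 165*(-356))) = 436013*(1/331934) - 393965/(495/(-661 + 58740)) = 436013/331934 - 393965/(495/58079) = 436013/331934 - 393965/(495*(1/58079)) = 436013/331934 - 393965/495/58079 = 436013/331934 - 393965*58079/495 = 436013/331934 - 416019877/9 = -138091137928001/2987406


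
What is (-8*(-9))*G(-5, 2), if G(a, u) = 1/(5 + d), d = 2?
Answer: 72/7 ≈ 10.286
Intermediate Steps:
G(a, u) = 1/7 (G(a, u) = 1/(5 + 2) = 1/7)
(-8*(-9))*G(-5, 2) = -8*(-9)*(1/7) = 72*(1/7) = 72/7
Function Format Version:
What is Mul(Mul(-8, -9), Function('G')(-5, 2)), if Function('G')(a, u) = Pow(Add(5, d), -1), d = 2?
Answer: Rational(72, 7) ≈ 10.286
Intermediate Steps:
Function('G')(a, u) = Rational(1, 7) (Function('G')(a, u) = Pow(Add(5, 2), -1) = Pow(7, -1) = Rational(1, 7))
Mul(Mul(-8, -9), Function('G')(-5, 2)) = Mul(Mul(-8, -9), Rational(1, 7)) = Mul(72, Rational(1, 7)) = Rational(72, 7)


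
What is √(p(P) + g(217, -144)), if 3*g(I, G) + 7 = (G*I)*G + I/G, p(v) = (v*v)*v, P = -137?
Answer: I*√1388601579/36 ≈ 1035.1*I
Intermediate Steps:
p(v) = v³ (p(v) = v²*v = v³)
g(I, G) = -7/3 + I/(3*G) + I*G²/3 (g(I, G) = -7/3 + ((G*I)*G + I/G)/3 = -7/3 + (I*G² + I/G)/3 = -7/3 + (I/G + I*G²)/3 = -7/3 + (I/(3*G) + I*G²/3) = -7/3 + I/(3*G) + I*G²/3)
√(p(P) + g(217, -144)) = √((-137)³ + (⅓)*(217 - 144*(-7 + 217*(-144)²))/(-144)) = √(-2571353 + (⅓)*(-1/144)*(217 - 144*(-7 + 217*20736))) = √(-2571353 + (⅓)*(-1/144)*(217 - 144*(-7 + 4499712))) = √(-2571353 + (⅓)*(-1/144)*(217 - 144*4499705)) = √(-2571353 + (⅓)*(-1/144)*(217 - 647957520)) = √(-2571353 + (⅓)*(-1/144)*(-647957303)) = √(-2571353 + 647957303/432) = √(-462867193/432) = I*√1388601579/36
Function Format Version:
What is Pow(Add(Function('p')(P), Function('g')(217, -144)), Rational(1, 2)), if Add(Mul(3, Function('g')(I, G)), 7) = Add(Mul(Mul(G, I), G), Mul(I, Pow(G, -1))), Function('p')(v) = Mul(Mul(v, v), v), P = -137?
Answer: Mul(Rational(1, 36), I, Pow(1388601579, Rational(1, 2))) ≈ Mul(1035.1, I)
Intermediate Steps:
Function('p')(v) = Pow(v, 3) (Function('p')(v) = Mul(Pow(v, 2), v) = Pow(v, 3))
Function('g')(I, G) = Add(Rational(-7, 3), Mul(Rational(1, 3), I, Pow(G, -1)), Mul(Rational(1, 3), I, Pow(G, 2))) (Function('g')(I, G) = Add(Rational(-7, 3), Mul(Rational(1, 3), Add(Mul(Mul(G, I), G), Mul(I, Pow(G, -1))))) = Add(Rational(-7, 3), Mul(Rational(1, 3), Add(Mul(I, Pow(G, 2)), Mul(I, Pow(G, -1))))) = Add(Rational(-7, 3), Mul(Rational(1, 3), Add(Mul(I, Pow(G, -1)), Mul(I, Pow(G, 2))))) = Add(Rational(-7, 3), Add(Mul(Rational(1, 3), I, Pow(G, -1)), Mul(Rational(1, 3), I, Pow(G, 2)))) = Add(Rational(-7, 3), Mul(Rational(1, 3), I, Pow(G, -1)), Mul(Rational(1, 3), I, Pow(G, 2))))
Pow(Add(Function('p')(P), Function('g')(217, -144)), Rational(1, 2)) = Pow(Add(Pow(-137, 3), Mul(Rational(1, 3), Pow(-144, -1), Add(217, Mul(-144, Add(-7, Mul(217, Pow(-144, 2))))))), Rational(1, 2)) = Pow(Add(-2571353, Mul(Rational(1, 3), Rational(-1, 144), Add(217, Mul(-144, Add(-7, Mul(217, 20736)))))), Rational(1, 2)) = Pow(Add(-2571353, Mul(Rational(1, 3), Rational(-1, 144), Add(217, Mul(-144, Add(-7, 4499712))))), Rational(1, 2)) = Pow(Add(-2571353, Mul(Rational(1, 3), Rational(-1, 144), Add(217, Mul(-144, 4499705)))), Rational(1, 2)) = Pow(Add(-2571353, Mul(Rational(1, 3), Rational(-1, 144), Add(217, -647957520))), Rational(1, 2)) = Pow(Add(-2571353, Mul(Rational(1, 3), Rational(-1, 144), -647957303)), Rational(1, 2)) = Pow(Add(-2571353, Rational(647957303, 432)), Rational(1, 2)) = Pow(Rational(-462867193, 432), Rational(1, 2)) = Mul(Rational(1, 36), I, Pow(1388601579, Rational(1, 2)))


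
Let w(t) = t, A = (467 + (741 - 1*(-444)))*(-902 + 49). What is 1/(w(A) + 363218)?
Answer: -1/1045938 ≈ -9.5608e-7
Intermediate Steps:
A = -1409156 (A = (467 + (741 + 444))*(-853) = (467 + 1185)*(-853) = 1652*(-853) = -1409156)
1/(w(A) + 363218) = 1/(-1409156 + 363218) = 1/(-1045938) = -1/1045938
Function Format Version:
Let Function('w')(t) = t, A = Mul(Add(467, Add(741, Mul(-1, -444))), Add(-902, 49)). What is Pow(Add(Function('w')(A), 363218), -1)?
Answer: Rational(-1, 1045938) ≈ -9.5608e-7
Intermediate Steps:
A = -1409156 (A = Mul(Add(467, Add(741, 444)), -853) = Mul(Add(467, 1185), -853) = Mul(1652, -853) = -1409156)
Pow(Add(Function('w')(A), 363218), -1) = Pow(Add(-1409156, 363218), -1) = Pow(-1045938, -1) = Rational(-1, 1045938)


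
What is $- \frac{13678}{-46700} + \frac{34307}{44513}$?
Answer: $\frac{157927551}{148482650} \approx 1.0636$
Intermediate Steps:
$- \frac{13678}{-46700} + \frac{34307}{44513} = \left(-13678\right) \left(- \frac{1}{46700}\right) + 34307 \cdot \frac{1}{44513} = \frac{6839}{23350} + \frac{4901}{6359} = \frac{157927551}{148482650}$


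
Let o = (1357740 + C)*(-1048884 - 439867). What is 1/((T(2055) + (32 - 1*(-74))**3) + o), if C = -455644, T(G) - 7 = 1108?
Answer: -1/1342995129965 ≈ -7.4460e-13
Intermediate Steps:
T(G) = 1115 (T(G) = 7 + 1108 = 1115)
o = -1342996322096 (o = (1357740 - 455644)*(-1048884 - 439867) = 902096*(-1488751) = -1342996322096)
1/((T(2055) + (32 - 1*(-74))**3) + o) = 1/((1115 + (32 - 1*(-74))**3) - 1342996322096) = 1/((1115 + (32 + 74)**3) - 1342996322096) = 1/((1115 + 106**3) - 1342996322096) = 1/((1115 + 1191016) - 1342996322096) = 1/(1192131 - 1342996322096) = 1/(-1342995129965) = -1/1342995129965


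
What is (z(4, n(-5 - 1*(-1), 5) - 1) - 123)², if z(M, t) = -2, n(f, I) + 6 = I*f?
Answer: 15625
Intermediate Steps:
n(f, I) = -6 + I*f
(z(4, n(-5 - 1*(-1), 5) - 1) - 123)² = (-2 - 123)² = (-125)² = 15625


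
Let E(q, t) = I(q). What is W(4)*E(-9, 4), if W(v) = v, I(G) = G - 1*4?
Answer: -52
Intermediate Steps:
I(G) = -4 + G (I(G) = G - 4 = -4 + G)
E(q, t) = -4 + q
W(4)*E(-9, 4) = 4*(-4 - 9) = 4*(-13) = -52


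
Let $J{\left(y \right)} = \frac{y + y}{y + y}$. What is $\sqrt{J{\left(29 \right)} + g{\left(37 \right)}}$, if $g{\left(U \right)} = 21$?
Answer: $\sqrt{22} \approx 4.6904$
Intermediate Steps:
$J{\left(y \right)} = 1$ ($J{\left(y \right)} = \frac{2 y}{2 y} = 2 y \frac{1}{2 y} = 1$)
$\sqrt{J{\left(29 \right)} + g{\left(37 \right)}} = \sqrt{1 + 21} = \sqrt{22}$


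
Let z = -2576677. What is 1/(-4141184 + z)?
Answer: -1/6717861 ≈ -1.4886e-7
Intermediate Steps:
1/(-4141184 + z) = 1/(-4141184 - 2576677) = 1/(-6717861) = -1/6717861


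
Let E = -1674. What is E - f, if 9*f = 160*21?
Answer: -6142/3 ≈ -2047.3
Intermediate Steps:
f = 1120/3 (f = (160*21)/9 = (1/9)*3360 = 1120/3 ≈ 373.33)
E - f = -1674 - 1*1120/3 = -1674 - 1120/3 = -6142/3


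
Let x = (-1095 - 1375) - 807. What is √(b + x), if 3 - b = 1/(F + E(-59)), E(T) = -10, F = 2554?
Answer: I*√1324320063/636 ≈ 57.219*I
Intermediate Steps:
b = 7631/2544 (b = 3 - 1/(2554 - 10) = 3 - 1/2544 = 7631/2544 ≈ 2.9996)
x = -3277 (x = -2470 - 807 = -3277)
√(b + x) = √(7631/2544 - 3277) = √(-8329057/2544) = I*√1324320063/636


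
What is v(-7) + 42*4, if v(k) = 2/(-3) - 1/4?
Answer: 2005/12 ≈ 167.08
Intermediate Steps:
v(k) = -11/12 (v(k) = 2*(-⅓) - 1*¼ = -⅔ - ¼ = -11/12)
v(-7) + 42*4 = -11/12 + 42*4 = -11/12 + 168 = 2005/12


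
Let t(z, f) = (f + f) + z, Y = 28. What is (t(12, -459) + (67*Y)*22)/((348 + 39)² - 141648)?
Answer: 40366/8121 ≈ 4.9706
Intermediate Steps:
t(z, f) = z + 2*f (t(z, f) = 2*f + z = z + 2*f)
(t(12, -459) + (67*Y)*22)/((348 + 39)² - 141648) = ((12 + 2*(-459)) + (67*28)*22)/((348 + 39)² - 141648) = ((12 - 918) + 1876*22)/(387² - 141648) = (-906 + 41272)/(149769 - 141648) = 40366/8121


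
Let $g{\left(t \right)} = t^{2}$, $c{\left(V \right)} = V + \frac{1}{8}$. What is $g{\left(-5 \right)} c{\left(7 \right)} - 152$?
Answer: $\frac{209}{8} \approx 26.125$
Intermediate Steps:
$c{\left(V \right)} = \frac{1}{8} + V$ ($c{\left(V \right)} = V + \frac{1}{8} = \frac{1}{8} + V$)
$g{\left(-5 \right)} c{\left(7 \right)} - 152 = \left(-5\right)^{2} \left(\frac{1}{8} + 7\right) - 152 = 25 \cdot \frac{57}{8} - 152 = \frac{1425}{8} - 152 = \frac{209}{8}$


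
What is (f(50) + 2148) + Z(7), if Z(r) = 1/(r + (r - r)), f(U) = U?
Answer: 15387/7 ≈ 2198.1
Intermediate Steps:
Z(r) = 1/r (Z(r) = 1/(r + 0) = 1/r)
(f(50) + 2148) + Z(7) = (50 + 2148) + 1/7 = 2198 + ⅐ = 15387/7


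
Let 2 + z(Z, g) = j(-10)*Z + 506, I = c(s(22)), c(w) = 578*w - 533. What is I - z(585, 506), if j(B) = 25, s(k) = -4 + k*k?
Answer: 261778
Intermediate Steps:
s(k) = -4 + k**2
c(w) = -533 + 578*w
I = 276907 (I = -533 + 578*(-4 + 22**2) = -533 + 578*(-4 + 484) = -533 + 578*480 = -533 + 277440 = 276907)
z(Z, g) = 504 + 25*Z (z(Z, g) = -2 + (25*Z + 506) = -2 + (506 + 25*Z) = 504 + 25*Z)
I - z(585, 506) = 276907 - (504 + 25*585) = 276907 - (504 + 14625) = 276907 - 1*15129 = 276907 - 15129 = 261778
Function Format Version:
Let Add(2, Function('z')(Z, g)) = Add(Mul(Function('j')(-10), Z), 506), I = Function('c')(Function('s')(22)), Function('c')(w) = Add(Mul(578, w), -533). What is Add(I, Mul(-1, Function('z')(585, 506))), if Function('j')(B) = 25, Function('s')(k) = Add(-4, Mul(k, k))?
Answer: 261778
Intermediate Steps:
Function('s')(k) = Add(-4, Pow(k, 2))
Function('c')(w) = Add(-533, Mul(578, w))
I = 276907 (I = Add(-533, Mul(578, Add(-4, Pow(22, 2)))) = Add(-533, Mul(578, Add(-4, 484))) = Add(-533, Mul(578, 480)) = Add(-533, 277440) = 276907)
Function('z')(Z, g) = Add(504, Mul(25, Z)) (Function('z')(Z, g) = Add(-2, Add(Mul(25, Z), 506)) = Add(-2, Add(506, Mul(25, Z))) = Add(504, Mul(25, Z)))
Add(I, Mul(-1, Function('z')(585, 506))) = Add(276907, Mul(-1, Add(504, Mul(25, 585)))) = Add(276907, Mul(-1, Add(504, 14625))) = Add(276907, Mul(-1, 15129)) = Add(276907, -15129) = 261778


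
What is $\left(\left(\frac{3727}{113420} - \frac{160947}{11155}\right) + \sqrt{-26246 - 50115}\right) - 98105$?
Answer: $- \frac{24828133768911}{253040020} + i \sqrt{76361} \approx -98119.0 + 276.33 i$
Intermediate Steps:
$\left(\left(\frac{3727}{113420} - \frac{160947}{11155}\right) + \sqrt{-26246 - 50115}\right) - 98105 = \left(\left(3727 \cdot \frac{1}{113420} - \frac{160947}{11155}\right) + \sqrt{-76361}\right) - 98105 = \left(\left(\frac{3727}{113420} - \frac{160947}{11155}\right) + i \sqrt{76361}\right) - 98105 = \left(- \frac{3642606811}{253040020} + i \sqrt{76361}\right) - 98105 = - \frac{24828133768911}{253040020} + i \sqrt{76361}$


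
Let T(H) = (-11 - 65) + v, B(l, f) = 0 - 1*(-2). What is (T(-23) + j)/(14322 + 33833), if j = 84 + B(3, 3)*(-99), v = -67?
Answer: -257/48155 ≈ -0.0053369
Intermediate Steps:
B(l, f) = 2 (B(l, f) = 0 + 2 = 2)
T(H) = -143 (T(H) = (-11 - 65) - 67 = -76 - 67 = -143)
j = -114 (j = 84 + 2*(-99) = 84 - 198 = -114)
(T(-23) + j)/(14322 + 33833) = (-143 - 114)/(14322 + 33833) = -257/48155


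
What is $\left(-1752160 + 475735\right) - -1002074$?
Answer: $-274351$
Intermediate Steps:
$\left(-1752160 + 475735\right) - -1002074 = -1276425 + 1002074 = -274351$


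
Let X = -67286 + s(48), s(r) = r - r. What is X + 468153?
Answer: 400867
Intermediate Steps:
s(r) = 0
X = -67286 (X = -67286 + 0 = -67286)
X + 468153 = -67286 + 468153 = 400867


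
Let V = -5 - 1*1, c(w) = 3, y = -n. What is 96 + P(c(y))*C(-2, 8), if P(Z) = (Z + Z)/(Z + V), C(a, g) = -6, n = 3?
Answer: 108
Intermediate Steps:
y = -3 (y = -1*3 = -3)
V = -6 (V = -5 - 1 = -6)
P(Z) = 2*Z/(-6 + Z) (P(Z) = (Z + Z)/(Z - 6) = (2*Z)/(-6 + Z) = 2*Z/(-6 + Z))
96 + P(c(y))*C(-2, 8) = 96 + (2*3/(-6 + 3))*(-6) = 96 + (2*3/(-3))*(-6) = 96 + (2*3*(-1/3))*(-6) = 96 - 2*(-6) = 96 + 12 = 108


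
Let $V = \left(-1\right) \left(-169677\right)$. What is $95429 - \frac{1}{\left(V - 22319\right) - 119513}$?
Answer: $\frac{2657220504}{27845} \approx 95429.0$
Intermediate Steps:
$V = 169677$
$95429 - \frac{1}{\left(V - 22319\right) - 119513} = 95429 - \frac{1}{\left(169677 - 22319\right) - 119513} = 95429 - \frac{1}{147358 - 119513} = 95429 - \frac{1}{27845} = \frac{2657220504}{27845}$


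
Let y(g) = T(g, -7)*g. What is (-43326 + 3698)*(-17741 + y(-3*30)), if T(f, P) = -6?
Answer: 681641228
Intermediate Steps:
y(g) = -6*g
(-43326 + 3698)*(-17741 + y(-3*30)) = (-43326 + 3698)*(-17741 - (-18)*30) = -39628*(-17741 - 6*(-90)) = -39628*(-17741 + 540) = -39628*(-17201) = 681641228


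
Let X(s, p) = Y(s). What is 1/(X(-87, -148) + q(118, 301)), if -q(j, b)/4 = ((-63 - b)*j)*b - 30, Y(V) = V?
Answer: 1/51714241 ≈ 1.9337e-8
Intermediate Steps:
X(s, p) = s
q(j, b) = 120 - 4*b*j*(-63 - b) (q(j, b) = -4*(((-63 - b)*j)*b - 30) = -4*((j*(-63 - b))*b - 30) = -4*(b*j*(-63 - b) - 30) = -4*(-30 + b*j*(-63 - b)) = 120 - 4*b*j*(-63 - b))
1/(X(-87, -148) + q(118, 301)) = 1/(-87 + (120 + 4*118*301² + 252*301*118)) = 1/(-87 + (120 + 4*118*90601 + 8950536)) = 1/(-87 + (120 + 42763672 + 8950536)) = 1/(-87 + 51714328) = 1/51714241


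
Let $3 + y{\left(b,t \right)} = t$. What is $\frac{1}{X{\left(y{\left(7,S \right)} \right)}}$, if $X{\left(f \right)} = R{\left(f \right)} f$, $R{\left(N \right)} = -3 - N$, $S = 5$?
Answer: $- \frac{1}{10} \approx -0.1$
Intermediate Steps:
$y{\left(b,t \right)} = -3 + t$
$X{\left(f \right)} = f \left(-3 - f\right)$ ($X{\left(f \right)} = \left(-3 - f\right) f = f \left(-3 - f\right)$)
$\frac{1}{X{\left(y{\left(7,S \right)} \right)}} = \frac{1}{\left(-1\right) \left(-3 + 5\right) \left(3 + \left(-3 + 5\right)\right)} = \frac{1}{\left(-1\right) 2 \left(3 + 2\right)} = \frac{1}{\left(-1\right) 2 \cdot 5} = \frac{1}{-10} = - \frac{1}{10}$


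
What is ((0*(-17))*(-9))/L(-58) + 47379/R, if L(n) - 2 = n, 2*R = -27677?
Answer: -94758/27677 ≈ -3.4237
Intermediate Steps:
R = -27677/2 (R = (½)*(-27677) = -27677/2 ≈ -13839.)
L(n) = 2 + n
((0*(-17))*(-9))/L(-58) + 47379/R = ((0*(-17))*(-9))/(2 - 58) + 47379/(-27677/2) = (0*(-9))/(-56) + 47379*(-2/27677) = 0*(-1/56) - 94758/27677 = 0 - 94758/27677 = -94758/27677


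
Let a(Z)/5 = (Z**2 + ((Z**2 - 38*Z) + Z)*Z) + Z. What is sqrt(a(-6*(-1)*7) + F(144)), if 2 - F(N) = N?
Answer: 2*sqrt(13247) ≈ 230.19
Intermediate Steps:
F(N) = 2 - N
a(Z) = 5*Z + 5*Z**2 + 5*Z*(Z**2 - 37*Z) (a(Z) = 5*((Z**2 + ((Z**2 - 38*Z) + Z)*Z) + Z) = 5*((Z**2 + (Z**2 - 37*Z)*Z) + Z) = 5*((Z**2 + Z*(Z**2 - 37*Z)) + Z) = 5*(Z + Z**2 + Z*(Z**2 - 37*Z)) = 5*Z + 5*Z**2 + 5*Z*(Z**2 - 37*Z))
sqrt(a(-6*(-1)*7) + F(144)) = sqrt(5*(-6*(-1)*7)*(1 + (-6*(-1)*7)**2 - 36*(-6*(-1))*7) + (2 - 1*144)) = sqrt(5*(6*7)*(1 + (6*7)**2 - 216*7) + (2 - 144)) = sqrt(5*42*(1 + 42**2 - 36*42) - 142) = sqrt(5*42*(1 + 1764 - 1512) - 142) = sqrt(5*42*253 - 142) = sqrt(53130 - 142) = sqrt(52988) = 2*sqrt(13247)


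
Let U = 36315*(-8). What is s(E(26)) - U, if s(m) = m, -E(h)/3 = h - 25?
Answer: 290517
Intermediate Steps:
E(h) = 75 - 3*h (E(h) = -3*(h - 25) = -3*(-25 + h) = 75 - 3*h)
U = -290520
s(E(26)) - U = (75 - 3*26) - 1*(-290520) = (75 - 78) + 290520 = -3 + 290520 = 290517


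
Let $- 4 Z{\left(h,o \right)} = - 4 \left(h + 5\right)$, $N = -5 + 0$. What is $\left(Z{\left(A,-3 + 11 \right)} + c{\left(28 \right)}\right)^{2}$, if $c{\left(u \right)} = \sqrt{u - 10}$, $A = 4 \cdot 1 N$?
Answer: $243 - 90 \sqrt{2} \approx 115.72$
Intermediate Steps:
$N = -5$
$A = -20$ ($A = 4 \cdot 1 \left(-5\right) = 4 \left(-5\right) = -20$)
$c{\left(u \right)} = \sqrt{-10 + u}$
$Z{\left(h,o \right)} = 5 + h$ ($Z{\left(h,o \right)} = - \frac{\left(-4\right) \left(h + 5\right)}{4} = - \frac{\left(-4\right) \left(5 + h\right)}{4} = - \frac{-20 - 4 h}{4} = 5 + h$)
$\left(Z{\left(A,-3 + 11 \right)} + c{\left(28 \right)}\right)^{2} = \left(\left(5 - 20\right) + \sqrt{-10 + 28}\right)^{2} = \left(-15 + \sqrt{18}\right)^{2} = \left(-15 + 3 \sqrt{2}\right)^{2}$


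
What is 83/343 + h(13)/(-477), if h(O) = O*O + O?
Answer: -22835/163611 ≈ -0.13957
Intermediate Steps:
h(O) = O + O² (h(O) = O² + O = O + O²)
83/343 + h(13)/(-477) = 83/343 + (13*(1 + 13))/(-477) = 83*(1/343) + (13*14)*(-1/477) = 83/343 + 182*(-1/477) = 83/343 - 182/477 = -22835/163611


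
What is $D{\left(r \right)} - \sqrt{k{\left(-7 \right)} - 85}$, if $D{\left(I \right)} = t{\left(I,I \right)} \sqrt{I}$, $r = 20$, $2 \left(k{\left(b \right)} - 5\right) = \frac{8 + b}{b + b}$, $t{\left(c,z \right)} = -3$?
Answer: $- 6 \sqrt{5} - \frac{3 i \sqrt{1743}}{14} \approx -13.416 - 8.9463 i$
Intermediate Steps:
$k{\left(b \right)} = 5 + \frac{8 + b}{4 b}$ ($k{\left(b \right)} = 5 + \frac{\left(8 + b\right) \frac{1}{b + b}}{2} = 5 + \frac{\left(8 + b\right) \frac{1}{2 b}}{2} = 5 + \frac{\frac{1}{2} \frac{1}{b} \left(8 + b\right)}{2} = 5 + \frac{8 + b}{4 b}$)
$D{\left(I \right)} = - 3 \sqrt{I}$
$D{\left(r \right)} - \sqrt{k{\left(-7 \right)} - 85} = - 3 \sqrt{20} - \sqrt{\left(\frac{21}{4} + \frac{2}{-7}\right) - 85} = - 3 \cdot 2 \sqrt{5} - \sqrt{\left(\frac{21}{4} + 2 \left(- \frac{1}{7}\right)\right) - 85} = - 6 \sqrt{5} - \sqrt{\left(\frac{21}{4} - \frac{2}{7}\right) - 85} = - 6 \sqrt{5} - \sqrt{\frac{139}{28} - 85} = - 6 \sqrt{5} - \sqrt{- \frac{2241}{28}} = - 6 \sqrt{5} - \frac{3 i \sqrt{1743}}{14}$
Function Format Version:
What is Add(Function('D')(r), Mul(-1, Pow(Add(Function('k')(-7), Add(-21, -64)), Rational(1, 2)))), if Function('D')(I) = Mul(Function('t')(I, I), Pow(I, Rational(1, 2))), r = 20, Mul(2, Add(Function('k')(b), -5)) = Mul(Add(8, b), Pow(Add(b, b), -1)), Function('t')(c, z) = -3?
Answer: Add(Mul(-6, Pow(5, Rational(1, 2))), Mul(Rational(-3, 14), I, Pow(1743, Rational(1, 2)))) ≈ Add(-13.416, Mul(-8.9463, I))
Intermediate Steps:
Function('k')(b) = Add(5, Mul(Rational(1, 4), Pow(b, -1), Add(8, b))) (Function('k')(b) = Add(5, Mul(Rational(1, 2), Mul(Add(8, b), Pow(Add(b, b), -1)))) = Add(5, Mul(Rational(1, 2), Mul(Add(8, b), Pow(Mul(2, b), -1)))) = Add(5, Mul(Rational(1, 2), Mul(Add(8, b), Mul(Rational(1, 2), Pow(b, -1))))) = Add(5, Mul(Rational(1, 2), Mul(Rational(1, 2), Pow(b, -1), Add(8, b)))) = Add(5, Mul(Rational(1, 4), Pow(b, -1), Add(8, b))))
Function('D')(I) = Mul(-3, Pow(I, Rational(1, 2)))
Add(Function('D')(r), Mul(-1, Pow(Add(Function('k')(-7), Add(-21, -64)), Rational(1, 2)))) = Add(Mul(-3, Pow(20, Rational(1, 2))), Mul(-1, Pow(Add(Add(Rational(21, 4), Mul(2, Pow(-7, -1))), Add(-21, -64)), Rational(1, 2)))) = Add(Mul(-3, Mul(2, Pow(5, Rational(1, 2)))), Mul(-1, Pow(Add(Add(Rational(21, 4), Mul(2, Rational(-1, 7))), -85), Rational(1, 2)))) = Add(Mul(-6, Pow(5, Rational(1, 2))), Mul(-1, Pow(Add(Add(Rational(21, 4), Rational(-2, 7)), -85), Rational(1, 2)))) = Add(Mul(-6, Pow(5, Rational(1, 2))), Mul(-1, Pow(Add(Rational(139, 28), -85), Rational(1, 2)))) = Add(Mul(-6, Pow(5, Rational(1, 2))), Mul(-1, Pow(Rational(-2241, 28), Rational(1, 2)))) = Add(Mul(-6, Pow(5, Rational(1, 2))), Mul(-1, Mul(Rational(3, 14), I, Pow(1743, Rational(1, 2))))) = Add(Mul(-6, Pow(5, Rational(1, 2))), Mul(Rational(-3, 14), I, Pow(1743, Rational(1, 2))))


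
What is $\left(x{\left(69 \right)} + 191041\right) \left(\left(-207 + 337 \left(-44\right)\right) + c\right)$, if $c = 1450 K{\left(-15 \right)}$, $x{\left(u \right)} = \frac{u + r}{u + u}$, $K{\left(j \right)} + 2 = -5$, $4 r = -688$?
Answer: $- \frac{9622697575}{2} \approx -4.8114 \cdot 10^{9}$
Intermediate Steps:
$r = -172$ ($r = \frac{1}{4} \left(-688\right) = -172$)
$K{\left(j \right)} = -7$ ($K{\left(j \right)} = -2 - 5 = -7$)
$x{\left(u \right)} = \frac{-172 + u}{2 u}$ ($x{\left(u \right)} = \frac{u - 172}{u + u} = \frac{-172 + u}{2 u}$)
$c = -10150$ ($c = 1450 \left(-7\right) = -10150$)
$\left(x{\left(69 \right)} + 191041\right) \left(\left(-207 + 337 \left(-44\right)\right) + c\right) = \left(\frac{-172 + 69}{2 \cdot 69} + 191041\right) \left(\left(-207 + 337 \left(-44\right)\right) - 10150\right) = \left(\frac{1}{2} \cdot \frac{1}{69} \left(-103\right) + 191041\right) \left(\left(-207 - 14828\right) - 10150\right) = \left(- \frac{103}{138} + 191041\right) \left(-15035 - 10150\right) = \frac{26363555}{138} \left(-25185\right) = - \frac{9622697575}{2}$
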